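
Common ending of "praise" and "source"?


Word 1: "praise"
Word 2: "source"
Comparing from end:
  Pos -1: 'e' == 'e'
  Pos -2: 's' != 'c' (stop)
LCS = "e" (length 1)


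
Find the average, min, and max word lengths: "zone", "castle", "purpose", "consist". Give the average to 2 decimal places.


Lengths: "zone"=4, "castle"=6, "purpose"=7, "consist"=7
Sum = 24, Count = 4
Average = 24/4 = 6.00
= avg=6.00, min=4, max=7


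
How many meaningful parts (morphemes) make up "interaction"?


Word: "interaction"
Morphemes: inter- + act + -ion
Each morpheme carries meaning
= 3 morphemes


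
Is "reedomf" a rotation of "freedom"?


Word: "freedom", Candidate: "reedomf"
Method: check if candidate is substring of word+word
"freedomfreedom" contains "reedomf"? Yes
Is rotation = Yes


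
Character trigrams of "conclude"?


Word: "conclude" (length 8)
Number of trigrams = 8 - 3 + 1 = 6
  Position 0: "con"
  Position 1: "onc"
  Position 2: "ncl"
  Position 3: "clu"
  Position 4: "lud"
  Position 5: "ude"
Trigrams = "con", "onc", "ncl", "clu", "lud", "ude"


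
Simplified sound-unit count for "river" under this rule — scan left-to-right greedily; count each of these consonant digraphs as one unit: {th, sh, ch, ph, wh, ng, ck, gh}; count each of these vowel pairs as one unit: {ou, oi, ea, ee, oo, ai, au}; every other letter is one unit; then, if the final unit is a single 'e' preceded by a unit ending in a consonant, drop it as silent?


Word: "river" (5 letters)
Left-to-right scan:
  1. 'r' (letter)
  2. 'i' (letter)
  3. 'v' (letter)
  4. 'e' (letter)
  5. 'r' (letter)
Units from scan: 5
Sound units = 5 units


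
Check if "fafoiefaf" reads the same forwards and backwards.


Word: "fafoiefaf"
Reversed: "fafeiofaf"
Forward == Backward? fafoiefaf != fafeiofaf
Palindrome = No


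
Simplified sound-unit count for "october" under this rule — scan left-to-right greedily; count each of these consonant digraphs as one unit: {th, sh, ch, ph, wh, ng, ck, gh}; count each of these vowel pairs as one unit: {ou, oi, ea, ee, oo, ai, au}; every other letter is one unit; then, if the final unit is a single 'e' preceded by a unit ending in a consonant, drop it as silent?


Word: "october" (7 letters)
Left-to-right scan:
  (1) 'o' (letter)
  (2) 'c' (letter)
  (3) 't' (letter)
  (4) 'o' (letter)
  (5) 'b' (letter)
  (6) 'e' (letter)
  (7) 'r' (letter)
Units from scan: 7
Sound units = 7 units


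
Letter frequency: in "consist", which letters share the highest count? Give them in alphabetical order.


Word: "consist"
Letter counts:
  'c': 1
  'i': 1
  'n': 1
  'o': 1
  's': 2
  't': 1
Maximum count = 2
Most frequent = 's' (2 times each)


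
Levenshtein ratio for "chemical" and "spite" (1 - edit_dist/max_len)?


Word 1: "chemical" (length 8)
Word 2: "spite" (length 5)
One optimal edit sequence:
  1. delete 'c'  (+1)
  2. delete 'h'  (+1)
  3. substitute 'e' -> 's'  (+1)
  4. substitute 'm' -> 'p'  (+1)
  5. keep 'i'
  6. delete 'c'  (+1)
  7. substitute 'a' -> 't'  (+1)
  8. substitute 'l' -> 'e'  (+1)
Edit distance = 7
Max length = max(8, 5) = 8
Similarity = 1 - 7/8
= 0.1250


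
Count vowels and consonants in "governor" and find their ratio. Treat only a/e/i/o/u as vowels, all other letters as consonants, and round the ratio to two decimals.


Word: "governor"
Vowels (a,e,i,o,u): 3
Consonants: 5
Ratio = 3/5
= 0.60


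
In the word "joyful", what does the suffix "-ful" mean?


Suffix: -ful
Example: joyful = joy + -ful
Meaning = full of


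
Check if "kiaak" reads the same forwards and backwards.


Word: "kiaak"
Reversed: "kaaik"
Forward == Backward? kiaak != kaaik
Palindrome = No


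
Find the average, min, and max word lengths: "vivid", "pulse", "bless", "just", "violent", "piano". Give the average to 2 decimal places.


Lengths: "vivid"=5, "pulse"=5, "bless"=5, "just"=4, "violent"=7, "piano"=5
Sum = 31, Count = 6
Average = 31/6 = 5.17
= avg=5.17, min=4, max=7


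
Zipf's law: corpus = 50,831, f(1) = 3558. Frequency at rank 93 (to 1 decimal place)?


Zipf's law: f(r) = f(1) / r
f(1) = 3558
f(93) = 3558 / 93
= 38.3 occurrences


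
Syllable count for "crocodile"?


Word: "crocodile"
Syllable breakdown: croc · o · dile
Counting: 3 parts
= 3 syllables


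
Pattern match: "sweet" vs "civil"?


Pattern of "sweet": [0, 1, 2, 2, 3]
Pattern of "civil": [0, 1, 2, 1, 3]
Patterns do not match
Same pattern = No


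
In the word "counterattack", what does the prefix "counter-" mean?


Prefix: counter-
Example: counterattack = counter- + attack
Meaning = against / opposite


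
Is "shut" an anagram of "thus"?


Word 1: "thus" → sorted: hstu
Word 2: "shut" → sorted: hstu
Same letters? hstu == hstu
Anagram = Yes


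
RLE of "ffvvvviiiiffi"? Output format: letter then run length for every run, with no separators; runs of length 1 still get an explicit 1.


String: "ffvvvviiiiffi"
Scanning for consecutive runs:
  'f' x 2
  'v' x 4
  'i' x 4
  'f' x 2
  'i' x 1
RLE = "f2v4i4f2i1"


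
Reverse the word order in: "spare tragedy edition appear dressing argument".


Original: "spare tragedy edition appear dressing argument"
Words (1..n): spare | tragedy | edition | appear | dressing | argument
Reversed (n..1): argument | dressing | appear | edition | tragedy | spare
Result = "argument dressing appear edition tragedy spare"


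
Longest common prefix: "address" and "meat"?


Word 1: "address"
Word 2: "meat"
Comparing from start:
  Pos 0: 'a' != 'm' (stop)
LCP = "" (length 0)


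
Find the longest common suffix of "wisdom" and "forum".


Word 1: "wisdom"
Word 2: "forum"
Comparing from end:
  Pos -1: 'm' == 'm'
  Pos -2: 'o' != 'u' (stop)
LCS = "m" (length 1)


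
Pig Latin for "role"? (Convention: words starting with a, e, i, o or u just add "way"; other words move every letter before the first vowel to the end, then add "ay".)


Word: "role"
Starts with consonant(s) → move to end, add 'ay'
Consonant cluster: "r"
Pig Latin = "oleray"


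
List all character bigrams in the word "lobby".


Word: "lobby" (length 5)
Number of bigrams = 5 - 2 + 1 = 4
  Position 0: "lo"
  Position 1: "ob"
  Position 2: "bb"
  Position 3: "by"
Bigrams = "lo", "ob", "bb", "by"


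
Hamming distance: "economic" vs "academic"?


Comparing character by character (same length = 8):
  Pos 0: 'e' vs 'a' !=
  Pos 1: 'c' vs 'c' =
  Pos 2: 'o' vs 'a' !=
  Pos 3: 'n' vs 'd' !=
  Pos 4: 'o' vs 'e' !=
  Pos 5: 'm' vs 'm' =
  Pos 6: 'i' vs 'i' =
  Pos 7: 'c' vs 'c' =
Hamming distance = 4


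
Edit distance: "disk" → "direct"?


Word 1: "disk" (length 4)
Word 2: "direct" (length 6)
One optimal edit sequence (insert/delete/substitute each cost 1):
  1. keep 'd'
  2. keep 'i'
  3. insert 'r'  (+1)
  4. insert 'e'  (+1)
  5. substitute 's' -> 'c'  (+1)
  6. substitute 'k' -> 't'  (+1)
Total edit operations: 4
Edit distance = 4


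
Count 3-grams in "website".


Word: "website" (length 7)
Number of 3-grams = length - 3 + 1 = 7 - 3 + 1
= 5


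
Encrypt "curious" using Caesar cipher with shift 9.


Word: "curious"
Shift: 9
Each letter → (letter + shift) mod 26:
  'c' (2) + 9 = 11 → 'l'
  'u' (20) + 9 = 3 → 'd'
  'r' (17) + 9 = 0 → 'a'
  'i' (8) + 9 = 17 → 'r'
  'o' (14) + 9 = 23 → 'x'
  'u' (20) + 9 = 3 → 'd'
  's' (18) + 9 = 1 → 'b'
Result = "ldarxdb"


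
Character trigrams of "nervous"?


Word: "nervous" (length 7)
Number of trigrams = 7 - 3 + 1 = 5
  Position 0: "ner"
  Position 1: "erv"
  Position 2: "rvo"
  Position 3: "vou"
  Position 4: "ous"
Trigrams = "ner", "erv", "rvo", "vou", "ous"


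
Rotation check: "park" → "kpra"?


Word: "park", Candidate: "kpra"
Method: check if candidate is substring of word+word
"parkpark" contains "kpra"? No
Is rotation = No


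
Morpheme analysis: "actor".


Word: "actor"
Morphemes: act + -or
Each morpheme carries meaning
= 2 morphemes


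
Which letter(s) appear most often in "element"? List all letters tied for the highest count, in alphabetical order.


Word: "element"
Letter counts:
  'e': 3
  'l': 1
  'm': 1
  'n': 1
  't': 1
Maximum count = 3
Most frequent = 'e' (3 times each)


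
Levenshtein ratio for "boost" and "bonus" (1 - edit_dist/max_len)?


Word 1: "boost" (length 5)
Word 2: "bonus" (length 5)
One optimal edit sequence:
  1. keep 'b'
  2. keep 'o'
  3. substitute 'o' -> 'n'  (+1)
  4. substitute 's' -> 'u'  (+1)
  5. substitute 't' -> 's'  (+1)
Edit distance = 3
Max length = max(5, 5) = 5
Similarity = 1 - 3/5
= 0.4000


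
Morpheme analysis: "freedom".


Word: "freedom"
Morphemes: free + -dom
Each morpheme carries meaning
= 2 morphemes


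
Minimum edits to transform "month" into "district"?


Word 1: "month" (length 5)
Word 2: "district" (length 8)
One optimal edit sequence (insert/delete/substitute each cost 1):
  1. substitute 'm' -> 'd'  (+1)
  2. substitute 'o' -> 'i'  (+1)
  3. substitute 'n' -> 's'  (+1)
  4. keep 't'
  5. insert 'r'  (+1)
  6. insert 'i'  (+1)
  7. insert 'c'  (+1)
  8. substitute 'h' -> 't'  (+1)
Total edit operations: 7
Edit distance = 7


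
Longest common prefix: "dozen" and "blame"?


Word 1: "dozen"
Word 2: "blame"
Comparing from start:
  Pos 0: 'd' != 'b' (stop)
LCP = "" (length 0)


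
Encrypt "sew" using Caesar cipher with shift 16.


Word: "sew"
Shift: 16
Each letter → (letter + shift) mod 26:
  's' (18) + 16 = 8 → 'i'
  'e' (4) + 16 = 20 → 'u'
  'w' (22) + 16 = 12 → 'm'
Result = "ium"


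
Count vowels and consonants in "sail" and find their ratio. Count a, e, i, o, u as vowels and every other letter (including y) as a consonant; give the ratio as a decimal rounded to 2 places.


Word: "sail"
Vowels (a,e,i,o,u): 2
Consonants: 2
Ratio = 2/2
= 1.00


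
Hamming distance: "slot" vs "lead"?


Comparing character by character (same length = 4):
  Pos 0: 's' vs 'l' !=
  Pos 1: 'l' vs 'e' !=
  Pos 2: 'o' vs 'a' !=
  Pos 3: 't' vs 'd' !=
Hamming distance = 4


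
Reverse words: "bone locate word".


Original: "bone locate word"
Words (1..n): bone | locate | word
Reversed (n..1): word | locate | bone
Result = "word locate bone"


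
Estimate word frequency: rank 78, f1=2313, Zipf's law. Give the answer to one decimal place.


Zipf's law: f(r) = f(1) / r
f(1) = 2313
f(78) = 2313 / 78
= 29.7 occurrences


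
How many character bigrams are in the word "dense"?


Word: "dense" (length 5)
Number of 2-grams = length - 2 + 1 = 5 - 2 + 1
= 4


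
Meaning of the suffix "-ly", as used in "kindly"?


Suffix: -ly
As in: kindly -> kind + -ly
Meaning = in a manner


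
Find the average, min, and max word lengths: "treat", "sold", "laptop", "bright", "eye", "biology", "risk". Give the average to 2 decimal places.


Lengths: "treat"=5, "sold"=4, "laptop"=6, "bright"=6, "eye"=3, "biology"=7, "risk"=4
Sum = 35, Count = 7
Average = 35/7 = 5.00
= avg=5.00, min=3, max=7


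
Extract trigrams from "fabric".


Word: "fabric" (length 6)
Number of trigrams = 6 - 3 + 1 = 4
  Position 0: "fab"
  Position 1: "abr"
  Position 2: "bri"
  Position 3: "ric"
Trigrams = "fab", "abr", "bri", "ric"


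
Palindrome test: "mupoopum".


Word: "mupoopum"
Reversed: "mupoopum"
Forward == Backward? mupoopum == mupoopum
Palindrome = Yes


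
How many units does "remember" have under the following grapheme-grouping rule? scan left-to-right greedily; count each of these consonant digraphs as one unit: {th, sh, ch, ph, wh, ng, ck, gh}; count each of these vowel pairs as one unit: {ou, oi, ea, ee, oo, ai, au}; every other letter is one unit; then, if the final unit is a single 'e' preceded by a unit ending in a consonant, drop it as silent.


Word: "remember" (8 letters)
Left-to-right scan:
  1. 'r' (letter)
  2. 'e' (letter)
  3. 'm' (letter)
  4. 'e' (letter)
  5. 'm' (letter)
  6. 'b' (letter)
  7. 'e' (letter)
  8. 'r' (letter)
Units from scan: 8
Sound units = 8 units


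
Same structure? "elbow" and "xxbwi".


Pattern of "elbow": [0, 1, 2, 3, 4]
Pattern of "xxbwi": [0, 0, 1, 2, 3]
Patterns do not match
Same pattern = No


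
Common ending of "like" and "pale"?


Word 1: "like"
Word 2: "pale"
Comparing from end:
  Pos -1: 'e' == 'e'
  Pos -2: 'k' != 'l' (stop)
LCS = "e" (length 1)


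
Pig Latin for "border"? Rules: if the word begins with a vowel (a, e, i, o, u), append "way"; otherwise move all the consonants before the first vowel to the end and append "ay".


Word: "border"
Starts with consonant(s) → move to end, add 'ay'
Consonant cluster: "b"
Pig Latin = "orderbay"


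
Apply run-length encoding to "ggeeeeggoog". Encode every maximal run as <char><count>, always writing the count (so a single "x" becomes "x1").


String: "ggeeeeggoog"
Scanning for consecutive runs:
  'g' x 2
  'e' x 4
  'g' x 2
  'o' x 2
  'g' x 1
RLE = "g2e4g2o2g1"


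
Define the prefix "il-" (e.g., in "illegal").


Prefix: il-
Example: illegal (il- + legal)
Meaning = not


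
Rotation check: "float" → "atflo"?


Word: "float", Candidate: "atflo"
Method: check if candidate is substring of word+word
"floatfloat" contains "atflo"? Yes
Is rotation = Yes


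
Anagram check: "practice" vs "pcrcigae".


Word 1: "practice" → sorted: acceiprt
Word 2: "pcrcigae" → sorted: accegipr
Same letters? acceiprt != accegipr
Anagram = No


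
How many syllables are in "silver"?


Word: "silver"
Syllable breakdown: sil-ver
Counting: 2 parts
= 2 syllables


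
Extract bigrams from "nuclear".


Word: "nuclear" (length 7)
Number of bigrams = 7 - 2 + 1 = 6
  Position 0: "nu"
  Position 1: "uc"
  Position 2: "cl"
  Position 3: "le"
  Position 4: "ea"
  Position 5: "ar"
Bigrams = "nu", "uc", "cl", "le", "ea", "ar"


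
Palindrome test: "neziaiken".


Word: "neziaiken"
Reversed: "nekiaizen"
Forward == Backward? neziaiken != nekiaizen
Palindrome = No


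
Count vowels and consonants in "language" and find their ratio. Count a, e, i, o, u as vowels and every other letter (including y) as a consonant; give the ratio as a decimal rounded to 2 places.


Word: "language"
Vowels (a,e,i,o,u): 4
Consonants: 4
Ratio = 4/4
= 1.00


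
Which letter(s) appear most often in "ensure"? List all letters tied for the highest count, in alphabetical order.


Word: "ensure"
Letter counts:
  'e': 2
  'n': 1
  'r': 1
  's': 1
  'u': 1
Maximum count = 2
Most frequent = 'e' (2 times each)


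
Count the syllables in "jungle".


Word: "jungle"
Syllable breakdown: jun · gle
Counting: 2 parts
= 2 syllables


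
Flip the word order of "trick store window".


Original: "trick store window"
Words (1..n): trick | store | window
Reversed (n..1): window | store | trick
Result = "window store trick"


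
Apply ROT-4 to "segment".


Word: "segment"
Shift: 4
Each letter → (letter + shift) mod 26:
  's' (18) + 4 = 22 → 'w'
  'e' (4) + 4 = 8 → 'i'
  'g' (6) + 4 = 10 → 'k'
  'm' (12) + 4 = 16 → 'q'
  'e' (4) + 4 = 8 → 'i'
  'n' (13) + 4 = 17 → 'r'
  't' (19) + 4 = 23 → 'x'
Result = "wikqirx"


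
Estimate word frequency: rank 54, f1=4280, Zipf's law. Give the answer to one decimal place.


Zipf's law: f(r) = f(1) / r
f(1) = 4280
f(54) = 4280 / 54
= 79.3 occurrences


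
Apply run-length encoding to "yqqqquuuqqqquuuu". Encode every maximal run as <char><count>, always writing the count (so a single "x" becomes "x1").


String: "yqqqquuuqqqquuuu"
Scanning for consecutive runs:
  'y' x 1
  'q' x 4
  'u' x 3
  'q' x 4
  'u' x 4
RLE = "y1q4u3q4u4"


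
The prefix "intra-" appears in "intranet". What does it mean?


Prefix: intra-
Example: intranet (intra- + net)
Meaning = within


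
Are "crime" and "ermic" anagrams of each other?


Word 1: "crime" → sorted: ceimr
Word 2: "ermic" → sorted: ceimr
Same letters? ceimr == ceimr
Anagram = Yes


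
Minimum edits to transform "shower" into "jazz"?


Word 1: "shower" (length 6)
Word 2: "jazz" (length 4)
One optimal edit sequence (insert/delete/substitute each cost 1):
  1. delete 's'  (+1)
  2. delete 'h'  (+1)
  3. substitute 'o' -> 'j'  (+1)
  4. substitute 'w' -> 'a'  (+1)
  5. substitute 'e' -> 'z'  (+1)
  6. substitute 'r' -> 'z'  (+1)
Total edit operations: 6
Edit distance = 6


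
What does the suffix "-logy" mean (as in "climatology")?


Suffix: -logy
Example: climatology (climate + -logy, with a spelling change)
Meaning = study of


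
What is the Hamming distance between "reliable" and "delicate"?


Comparing character by character (same length = 8):
  Pos 0: 'r' vs 'd' !=
  Pos 1: 'e' vs 'e' =
  Pos 2: 'l' vs 'l' =
  Pos 3: 'i' vs 'i' =
  Pos 4: 'a' vs 'c' !=
  Pos 5: 'b' vs 'a' !=
  Pos 6: 'l' vs 't' !=
  Pos 7: 'e' vs 'e' =
Hamming distance = 4


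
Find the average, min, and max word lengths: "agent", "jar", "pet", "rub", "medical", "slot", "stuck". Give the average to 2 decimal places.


Lengths: "agent"=5, "jar"=3, "pet"=3, "rub"=3, "medical"=7, "slot"=4, "stuck"=5
Sum = 30, Count = 7
Average = 30/7 = 4.29
= avg=4.29, min=3, max=7


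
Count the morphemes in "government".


Word: "government"
Morphemes: govern | -ment
Each morpheme carries meaning
= 2 morphemes


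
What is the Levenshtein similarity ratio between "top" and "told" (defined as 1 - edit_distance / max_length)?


Word 1: "top" (length 3)
Word 2: "told" (length 4)
One optimal edit sequence:
  1. keep 't'
  2. keep 'o'
  3. insert 'l'  (+1)
  4. substitute 'p' -> 'd'  (+1)
Edit distance = 2
Max length = max(3, 4) = 4
Similarity = 1 - 2/4
= 0.5000


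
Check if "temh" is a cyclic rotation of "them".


Word: "them", Candidate: "temh"
Method: check if candidate is substring of word+word
"themthem" contains "temh"? No
Is rotation = No


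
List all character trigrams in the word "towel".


Word: "towel" (length 5)
Number of trigrams = 5 - 3 + 1 = 3
  Position 0: "tow"
  Position 1: "owe"
  Position 2: "wel"
Trigrams = "tow", "owe", "wel"


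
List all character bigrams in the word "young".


Word: "young" (length 5)
Number of bigrams = 5 - 2 + 1 = 4
  Position 0: "yo"
  Position 1: "ou"
  Position 2: "un"
  Position 3: "ng"
Bigrams = "yo", "ou", "un", "ng"


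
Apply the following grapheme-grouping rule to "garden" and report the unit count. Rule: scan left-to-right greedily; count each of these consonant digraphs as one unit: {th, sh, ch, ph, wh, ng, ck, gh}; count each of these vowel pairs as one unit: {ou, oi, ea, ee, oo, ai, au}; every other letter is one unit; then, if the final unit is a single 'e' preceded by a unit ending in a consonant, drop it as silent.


Word: "garden" (6 letters)
Left-to-right scan:
  (1) 'g' (letter)
  (2) 'a' (letter)
  (3) 'r' (letter)
  (4) 'd' (letter)
  (5) 'e' (letter)
  (6) 'n' (letter)
Units from scan: 6
Sound units = 6 units


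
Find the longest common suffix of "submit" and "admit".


Word 1: "submit"
Word 2: "admit"
Comparing from end:
  Pos -1: 't' == 't'
  Pos -2: 'i' == 'i'
  Pos -3: 'm' == 'm'
  Pos -4: 'b' != 'd' (stop)
LCS = "mit" (length 3)


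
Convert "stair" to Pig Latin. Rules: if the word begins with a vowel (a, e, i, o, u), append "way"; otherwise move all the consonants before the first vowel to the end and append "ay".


Word: "stair"
Starts with consonant(s) → move to end, add 'ay'
Consonant cluster: "st"
Pig Latin = "airstay"


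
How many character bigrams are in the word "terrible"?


Word: "terrible" (length 8)
Number of 2-grams = length - 2 + 1 = 8 - 2 + 1
= 7


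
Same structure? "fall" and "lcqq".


Pattern of "fall": [0, 1, 2, 2]
Pattern of "lcqq": [0, 1, 2, 2]
Patterns match
Same pattern = Yes


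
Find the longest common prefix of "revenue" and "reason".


Word 1: "revenue"
Word 2: "reason"
Comparing from start:
  Pos 0: 'r' == 'r'
  Pos 1: 'e' == 'e'
  Pos 2: 'v' != 'a' (stop)
LCP = "re" (length 2)


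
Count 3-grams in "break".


Word: "break" (length 5)
Number of 3-grams = length - 3 + 1 = 5 - 3 + 1
= 3


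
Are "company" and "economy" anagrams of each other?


Word 1: "company" → sorted: acmnopy
Word 2: "economy" → sorted: cemnooy
Same letters? acmnopy != cemnooy
Anagram = No


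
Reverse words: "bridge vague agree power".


Original: "bridge vague agree power"
Words (1..n): bridge | vague | agree | power
Reversed (n..1): power | agree | vague | bridge
Result = "power agree vague bridge"


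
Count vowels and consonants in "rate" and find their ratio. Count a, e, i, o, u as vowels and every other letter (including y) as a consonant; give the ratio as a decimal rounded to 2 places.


Word: "rate"
Vowels (a,e,i,o,u): 2
Consonants: 2
Ratio = 2/2
= 1.00


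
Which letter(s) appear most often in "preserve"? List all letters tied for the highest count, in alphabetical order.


Word: "preserve"
Letter counts:
  'e': 3
  'p': 1
  'r': 2
  's': 1
  'v': 1
Maximum count = 3
Most frequent = 'e' (3 times each)


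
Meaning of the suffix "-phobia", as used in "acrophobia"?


Suffix: -phobia
Example: acrophobia (acro- + -phobia)
Meaning = fear of


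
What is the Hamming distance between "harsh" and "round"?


Comparing character by character (same length = 5):
  Pos 0: 'h' vs 'r' !=
  Pos 1: 'a' vs 'o' !=
  Pos 2: 'r' vs 'u' !=
  Pos 3: 's' vs 'n' !=
  Pos 4: 'h' vs 'd' !=
Hamming distance = 5


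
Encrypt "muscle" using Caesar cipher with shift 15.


Word: "muscle"
Shift: 15
Each letter → (letter + shift) mod 26:
  'm' (12) + 15 = 1 → 'b'
  'u' (20) + 15 = 9 → 'j'
  's' (18) + 15 = 7 → 'h'
  'c' (2) + 15 = 17 → 'r'
  'l' (11) + 15 = 0 → 'a'
  'e' (4) + 15 = 19 → 't'
Result = "bjhrat"


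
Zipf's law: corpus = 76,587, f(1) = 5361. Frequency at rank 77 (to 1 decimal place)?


Zipf's law: f(r) = f(1) / r
f(1) = 5361
f(77) = 5361 / 77
= 69.6 occurrences


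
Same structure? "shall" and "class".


Pattern of "shall": [0, 1, 2, 3, 3]
Pattern of "class": [0, 1, 2, 3, 3]
Patterns match
Same pattern = Yes


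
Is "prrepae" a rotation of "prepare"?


Word: "prepare", Candidate: "prrepae"
Method: check if candidate is substring of word+word
"prepareprepare" contains "prrepae"? No
Is rotation = No


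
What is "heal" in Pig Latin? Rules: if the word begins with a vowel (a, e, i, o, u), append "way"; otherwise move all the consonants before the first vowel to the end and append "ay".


Word: "heal"
Starts with consonant(s) → move to end, add 'ay'
Consonant cluster: "h"
Pig Latin = "ealhay"


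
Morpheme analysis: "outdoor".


Word: "outdoor"
Morphemes: out- / door
Each morpheme carries meaning
= 2 morphemes


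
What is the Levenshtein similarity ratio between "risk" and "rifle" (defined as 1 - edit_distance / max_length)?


Word 1: "risk" (length 4)
Word 2: "rifle" (length 5)
One optimal edit sequence:
  1. keep 'r'
  2. keep 'i'
  3. insert 'f'  (+1)
  4. substitute 's' -> 'l'  (+1)
  5. substitute 'k' -> 'e'  (+1)
Edit distance = 3
Max length = max(4, 5) = 5
Similarity = 1 - 3/5
= 0.4000


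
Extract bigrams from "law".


Word: "law" (length 3)
Number of bigrams = 3 - 2 + 1 = 2
  Position 0: "la"
  Position 1: "aw"
Bigrams = "la", "aw"


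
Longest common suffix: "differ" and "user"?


Word 1: "differ"
Word 2: "user"
Comparing from end:
  Pos -1: 'r' == 'r'
  Pos -2: 'e' == 'e'
  Pos -3: 'f' != 's' (stop)
LCS = "er" (length 2)


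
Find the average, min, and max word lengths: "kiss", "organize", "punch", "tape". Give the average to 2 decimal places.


Lengths: "kiss"=4, "organize"=8, "punch"=5, "tape"=4
Sum = 21, Count = 4
Average = 21/4 = 5.25
= avg=5.25, min=4, max=8


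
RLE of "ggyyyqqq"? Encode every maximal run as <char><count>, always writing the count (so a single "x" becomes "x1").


String: "ggyyyqqq"
Scanning for consecutive runs:
  'g' x 2
  'y' x 3
  'q' x 3
RLE = "g2y3q3"


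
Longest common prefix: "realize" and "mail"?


Word 1: "realize"
Word 2: "mail"
Comparing from start:
  Pos 0: 'r' != 'm' (stop)
LCP = "" (length 0)


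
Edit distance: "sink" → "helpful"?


Word 1: "sink" (length 4)
Word 2: "helpful" (length 7)
One optimal edit sequence (insert/delete/substitute each cost 1):
  1. insert 'h'  (+1)
  2. insert 'e'  (+1)
  3. insert 'l'  (+1)
  4. substitute 's' -> 'p'  (+1)
  5. substitute 'i' -> 'f'  (+1)
  6. substitute 'n' -> 'u'  (+1)
  7. substitute 'k' -> 'l'  (+1)
Total edit operations: 7
Edit distance = 7


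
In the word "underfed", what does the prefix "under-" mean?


Prefix: under-
Example: underfed = under- + fed
Meaning = insufficient


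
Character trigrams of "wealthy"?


Word: "wealthy" (length 7)
Number of trigrams = 7 - 3 + 1 = 5
  Position 0: "wea"
  Position 1: "eal"
  Position 2: "alt"
  Position 3: "lth"
  Position 4: "thy"
Trigrams = "wea", "eal", "alt", "lth", "thy"


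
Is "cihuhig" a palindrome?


Word: "cihuhig"
Reversed: "gihuhic"
Forward == Backward? cihuhig != gihuhic
Palindrome = No


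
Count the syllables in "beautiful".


Word: "beautiful"
Syllable breakdown: beau-ti-ful
Counting: 3 parts
= 3 syllables


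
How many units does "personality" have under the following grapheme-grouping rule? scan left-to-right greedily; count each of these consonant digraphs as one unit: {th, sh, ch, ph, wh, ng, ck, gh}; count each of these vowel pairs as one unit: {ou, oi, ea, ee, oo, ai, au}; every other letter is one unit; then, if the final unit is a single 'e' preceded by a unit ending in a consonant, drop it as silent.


Word: "personality" (11 letters)
Left-to-right scan:
  (1) 'p' (letter)
  (2) 'e' (letter)
  (3) 'r' (letter)
  (4) 's' (letter)
  (5) 'o' (letter)
  (6) 'n' (letter)
  (7) 'a' (letter)
  (8) 'l' (letter)
  (9) 'i' (letter)
  (10) 't' (letter)
  (11) 'y' (letter)
Units from scan: 11
Sound units = 11 units


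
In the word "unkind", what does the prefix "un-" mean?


Prefix: un-
Example: unkind (un- + kind)
Meaning = not / reverse


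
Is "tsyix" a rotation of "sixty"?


Word: "sixty", Candidate: "tsyix"
Method: check if candidate is substring of word+word
"sixtysixty" contains "tsyix"? No
Is rotation = No


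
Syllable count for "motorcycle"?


Word: "motorcycle"
Syllable breakdown: mo / tor / cy / cle
Counting: 4 parts
= 4 syllables


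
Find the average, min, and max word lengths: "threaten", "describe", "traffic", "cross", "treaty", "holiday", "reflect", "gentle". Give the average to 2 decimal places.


Lengths: "threaten"=8, "describe"=8, "traffic"=7, "cross"=5, "treaty"=6, "holiday"=7, "reflect"=7, "gentle"=6
Sum = 54, Count = 8
Average = 54/8 = 6.75
= avg=6.75, min=5, max=8


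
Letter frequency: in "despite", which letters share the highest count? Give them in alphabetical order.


Word: "despite"
Letter counts:
  'd': 1
  'e': 2
  'i': 1
  'p': 1
  's': 1
  't': 1
Maximum count = 2
Most frequent = 'e' (2 times each)


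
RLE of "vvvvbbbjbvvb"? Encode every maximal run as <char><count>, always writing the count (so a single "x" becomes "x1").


String: "vvvvbbbjbvvb"
Scanning for consecutive runs:
  'v' x 4
  'b' x 3
  'j' x 1
  'b' x 1
  'v' x 2
  'b' x 1
RLE = "v4b3j1b1v2b1"


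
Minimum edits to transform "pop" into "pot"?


Word 1: "pop" (length 3)
Word 2: "pot" (length 3)
One optimal edit sequence (insert/delete/substitute each cost 1):
  1. keep 'p'
  2. keep 'o'
  3. substitute 'p' -> 't'  (+1)
Total edit operations: 1
Edit distance = 1


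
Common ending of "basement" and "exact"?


Word 1: "basement"
Word 2: "exact"
Comparing from end:
  Pos -1: 't' == 't'
  Pos -2: 'n' != 'c' (stop)
LCS = "t" (length 1)


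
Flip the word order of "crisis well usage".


Original: "crisis well usage"
Words (1..n): crisis | well | usage
Reversed (n..1): usage | well | crisis
Result = "usage well crisis"


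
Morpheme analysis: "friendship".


Word: "friendship"
Morphemes: friend | -ship
Each morpheme carries meaning
= 2 morphemes


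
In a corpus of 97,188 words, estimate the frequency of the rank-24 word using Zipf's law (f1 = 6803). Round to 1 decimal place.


Zipf's law: f(r) = f(1) / r
f(1) = 6803
f(24) = 6803 / 24
= 283.5 occurrences


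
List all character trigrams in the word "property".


Word: "property" (length 8)
Number of trigrams = 8 - 3 + 1 = 6
  Position 0: "pro"
  Position 1: "rop"
  Position 2: "ope"
  Position 3: "per"
  Position 4: "ert"
  Position 5: "rty"
Trigrams = "pro", "rop", "ope", "per", "ert", "rty"


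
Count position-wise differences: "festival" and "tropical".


Comparing character by character (same length = 8):
  Pos 0: 'f' vs 't' !=
  Pos 1: 'e' vs 'r' !=
  Pos 2: 's' vs 'o' !=
  Pos 3: 't' vs 'p' !=
  Pos 4: 'i' vs 'i' =
  Pos 5: 'v' vs 'c' !=
  Pos 6: 'a' vs 'a' =
  Pos 7: 'l' vs 'l' =
Hamming distance = 5


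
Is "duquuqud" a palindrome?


Word: "duquuqud"
Reversed: "duquuqud"
Forward == Backward? duquuqud == duquuqud
Palindrome = Yes


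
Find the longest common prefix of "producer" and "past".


Word 1: "producer"
Word 2: "past"
Comparing from start:
  Pos 0: 'p' == 'p'
  Pos 1: 'r' != 'a' (stop)
LCP = "p" (length 1)


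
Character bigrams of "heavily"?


Word: "heavily" (length 7)
Number of bigrams = 7 - 2 + 1 = 6
  Position 0: "he"
  Position 1: "ea"
  Position 2: "av"
  Position 3: "vi"
  Position 4: "il"
  Position 5: "ly"
Bigrams = "he", "ea", "av", "vi", "il", "ly"


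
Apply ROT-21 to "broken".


Word: "broken"
Shift: 21
Each letter → (letter + shift) mod 26:
  'b' (1) + 21 = 22 → 'w'
  'r' (17) + 21 = 12 → 'm'
  'o' (14) + 21 = 9 → 'j'
  'k' (10) + 21 = 5 → 'f'
  'e' (4) + 21 = 25 → 'z'
  'n' (13) + 21 = 8 → 'i'
Result = "wmjfzi"


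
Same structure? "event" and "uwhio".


Pattern of "event": [0, 1, 0, 2, 3]
Pattern of "uwhio": [0, 1, 2, 3, 4]
Patterns do not match
Same pattern = No


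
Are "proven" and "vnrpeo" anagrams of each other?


Word 1: "proven" → sorted: enoprv
Word 2: "vnrpeo" → sorted: enoprv
Same letters? enoprv == enoprv
Anagram = Yes


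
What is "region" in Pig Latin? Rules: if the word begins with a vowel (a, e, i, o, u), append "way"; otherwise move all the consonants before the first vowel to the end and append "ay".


Word: "region"
Starts with consonant(s) → move to end, add 'ay'
Consonant cluster: "r"
Pig Latin = "egionray"


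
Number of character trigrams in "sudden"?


Word: "sudden" (length 6)
Number of 3-grams = length - 3 + 1 = 6 - 3 + 1
= 4


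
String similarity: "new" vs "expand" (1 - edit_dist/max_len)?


Word 1: "new" (length 3)
Word 2: "expand" (length 6)
One optimal edit sequence:
  1. insert 'e'  (+1)
  2. insert 'x'  (+1)
  3. insert 'p'  (+1)
  4. substitute 'n' -> 'a'  (+1)
  5. substitute 'e' -> 'n'  (+1)
  6. substitute 'w' -> 'd'  (+1)
Edit distance = 6
Max length = max(3, 6) = 6
Similarity = 1 - 6/6
= 0.0000


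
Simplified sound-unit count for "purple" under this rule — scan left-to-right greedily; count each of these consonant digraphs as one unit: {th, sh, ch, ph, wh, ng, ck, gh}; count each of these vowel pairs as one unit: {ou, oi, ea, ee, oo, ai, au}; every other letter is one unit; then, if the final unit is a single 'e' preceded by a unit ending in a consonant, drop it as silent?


Word: "purple" (6 letters)
Left-to-right scan:
  (1) 'p' (letter)
  (2) 'u' (letter)
  (3) 'r' (letter)
  (4) 'p' (letter)
  (5) 'l' (letter)
  (6) 'e' (letter)
Units from scan: 6
Final unit is 'e' after a consonant -> drop as silent (-1)
Sound units = 5 units


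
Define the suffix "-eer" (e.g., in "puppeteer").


Suffix: -eer
Example: puppeteer (puppet + -eer)
Meaning = one who is concerned with


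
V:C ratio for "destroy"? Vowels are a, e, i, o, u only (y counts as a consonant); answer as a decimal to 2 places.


Word: "destroy"
Vowels (a,e,i,o,u): 2
Consonants: 5
Ratio = 2/5
= 0.40


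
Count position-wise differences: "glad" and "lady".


Comparing character by character (same length = 4):
  Pos 0: 'g' vs 'l' !=
  Pos 1: 'l' vs 'a' !=
  Pos 2: 'a' vs 'd' !=
  Pos 3: 'd' vs 'y' !=
Hamming distance = 4


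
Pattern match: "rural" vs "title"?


Pattern of "rural": [0, 1, 0, 2, 3]
Pattern of "title": [0, 1, 0, 2, 3]
Patterns match
Same pattern = Yes


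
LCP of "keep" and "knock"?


Word 1: "keep"
Word 2: "knock"
Comparing from start:
  Pos 0: 'k' == 'k'
  Pos 1: 'e' != 'n' (stop)
LCP = "k" (length 1)


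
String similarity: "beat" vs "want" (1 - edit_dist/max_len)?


Word 1: "beat" (length 4)
Word 2: "want" (length 4)
One optimal edit sequence:
  1. substitute 'b' -> 'w'  (+1)
  2. substitute 'e' -> 'a'  (+1)
  3. substitute 'a' -> 'n'  (+1)
  4. keep 't'
Edit distance = 3
Max length = max(4, 4) = 4
Similarity = 1 - 3/4
= 0.2500


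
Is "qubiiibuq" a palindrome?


Word: "qubiiibuq"
Reversed: "qubiiibuq"
Forward == Backward? qubiiibuq == qubiiibuq
Palindrome = Yes


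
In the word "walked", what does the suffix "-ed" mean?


Suffix: -ed
Example: walked = walk + -ed
Meaning = past tense


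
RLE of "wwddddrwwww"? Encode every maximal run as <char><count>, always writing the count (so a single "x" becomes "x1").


String: "wwddddrwwww"
Scanning for consecutive runs:
  'w' x 2
  'd' x 4
  'r' x 1
  'w' x 4
RLE = "w2d4r1w4"


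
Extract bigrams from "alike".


Word: "alike" (length 5)
Number of bigrams = 5 - 2 + 1 = 4
  Position 0: "al"
  Position 1: "li"
  Position 2: "ik"
  Position 3: "ke"
Bigrams = "al", "li", "ik", "ke"


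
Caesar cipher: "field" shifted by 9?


Word: "field"
Shift: 9
Each letter → (letter + shift) mod 26:
  'f' (5) + 9 = 14 → 'o'
  'i' (8) + 9 = 17 → 'r'
  'e' (4) + 9 = 13 → 'n'
  'l' (11) + 9 = 20 → 'u'
  'd' (3) + 9 = 12 → 'm'
Result = "ornum"


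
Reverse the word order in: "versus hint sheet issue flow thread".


Original: "versus hint sheet issue flow thread"
Words (1..n): versus | hint | sheet | issue | flow | thread
Reversed (n..1): thread | flow | issue | sheet | hint | versus
Result = "thread flow issue sheet hint versus"


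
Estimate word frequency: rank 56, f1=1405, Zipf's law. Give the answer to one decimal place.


Zipf's law: f(r) = f(1) / r
f(1) = 1405
f(56) = 1405 / 56
= 25.1 occurrences


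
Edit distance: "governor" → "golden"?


Word 1: "governor" (length 8)
Word 2: "golden" (length 6)
One optimal edit sequence (insert/delete/substitute each cost 1):
  1. keep 'g'
  2. keep 'o'
  3. substitute 'v' -> 'l'  (+1)
  4. substitute 'e' -> 'd'  (+1)
  5. substitute 'r' -> 'e'  (+1)
  6. keep 'n'
  7. delete 'o'  (+1)
  8. delete 'r'  (+1)
Total edit operations: 5
Edit distance = 5


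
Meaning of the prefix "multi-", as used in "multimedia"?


Prefix: multi-
Example: multimedia (multi- + media)
Meaning = many


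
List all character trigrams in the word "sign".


Word: "sign" (length 4)
Number of trigrams = 4 - 3 + 1 = 2
  Position 0: "sig"
  Position 1: "ign"
Trigrams = "sig", "ign"


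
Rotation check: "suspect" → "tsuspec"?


Word: "suspect", Candidate: "tsuspec"
Method: check if candidate is substring of word+word
"suspectsuspect" contains "tsuspec"? Yes
Is rotation = Yes


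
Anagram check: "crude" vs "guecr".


Word 1: "crude" → sorted: cderu
Word 2: "guecr" → sorted: cegru
Same letters? cderu != cegru
Anagram = No


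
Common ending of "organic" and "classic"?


Word 1: "organic"
Word 2: "classic"
Comparing from end:
  Pos -1: 'c' == 'c'
  Pos -2: 'i' == 'i'
  Pos -3: 'n' != 's' (stop)
LCS = "ic" (length 2)


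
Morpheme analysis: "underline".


Word: "underline"
Morphemes: under- + line
Each morpheme carries meaning
= 2 morphemes


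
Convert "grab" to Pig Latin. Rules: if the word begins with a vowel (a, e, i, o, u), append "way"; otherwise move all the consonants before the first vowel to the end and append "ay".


Word: "grab"
Starts with consonant(s) → move to end, add 'ay'
Consonant cluster: "gr"
Pig Latin = "abgray"


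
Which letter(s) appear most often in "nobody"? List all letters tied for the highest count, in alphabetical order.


Word: "nobody"
Letter counts:
  'b': 1
  'd': 1
  'n': 1
  'o': 2
  'y': 1
Maximum count = 2
Most frequent = 'o' (2 times each)


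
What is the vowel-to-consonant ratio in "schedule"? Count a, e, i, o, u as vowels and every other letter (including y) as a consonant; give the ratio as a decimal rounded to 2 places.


Word: "schedule"
Vowels (a,e,i,o,u): 3
Consonants: 5
Ratio = 3/5
= 0.60


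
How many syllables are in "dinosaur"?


Word: "dinosaur"
Syllable breakdown: di · no · saur
Counting: 3 parts
= 3 syllables


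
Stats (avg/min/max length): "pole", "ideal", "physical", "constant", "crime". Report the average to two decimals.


Lengths: "pole"=4, "ideal"=5, "physical"=8, "constant"=8, "crime"=5
Sum = 30, Count = 5
Average = 30/5 = 6.00
= avg=6.00, min=4, max=8


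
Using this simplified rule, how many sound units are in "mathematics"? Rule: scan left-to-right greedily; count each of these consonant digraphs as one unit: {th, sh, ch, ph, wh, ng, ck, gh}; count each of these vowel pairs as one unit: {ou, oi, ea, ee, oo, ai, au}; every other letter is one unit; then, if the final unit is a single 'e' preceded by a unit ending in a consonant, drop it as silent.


Word: "mathematics" (11 letters)
Left-to-right scan:
  (1) 'm' (letter)
  (2) 'a' (letter)
  (3) 'th' (digraph)
  (4) 'e' (letter)
  (5) 'm' (letter)
  (6) 'a' (letter)
  (7) 't' (letter)
  (8) 'i' (letter)
  (9) 'c' (letter)
  (10) 's' (letter)
Units from scan: 10
Sound units = 10 units


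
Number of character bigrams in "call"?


Word: "call" (length 4)
Number of 2-grams = length - 2 + 1 = 4 - 2 + 1
= 3


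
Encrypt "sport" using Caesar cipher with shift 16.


Word: "sport"
Shift: 16
Each letter → (letter + shift) mod 26:
  's' (18) + 16 = 8 → 'i'
  'p' (15) + 16 = 5 → 'f'
  'o' (14) + 16 = 4 → 'e'
  'r' (17) + 16 = 7 → 'h'
  't' (19) + 16 = 9 → 'j'
Result = "ifehj"


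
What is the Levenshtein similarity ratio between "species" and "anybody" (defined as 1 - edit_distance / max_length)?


Word 1: "species" (length 7)
Word 2: "anybody" (length 7)
One optimal edit sequence:
  1. substitute 's' -> 'a'  (+1)
  2. substitute 'p' -> 'n'  (+1)
  3. substitute 'e' -> 'y'  (+1)
  4. substitute 'c' -> 'b'  (+1)
  5. substitute 'i' -> 'o'  (+1)
  6. substitute 'e' -> 'd'  (+1)
  7. substitute 's' -> 'y'  (+1)
Edit distance = 7
Max length = max(7, 7) = 7
Similarity = 1 - 7/7
= 0.0000


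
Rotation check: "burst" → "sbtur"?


Word: "burst", Candidate: "sbtur"
Method: check if candidate is substring of word+word
"burstburst" contains "sbtur"? No
Is rotation = No


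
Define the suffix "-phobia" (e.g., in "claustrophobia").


Suffix: -phobia
As in: claustrophobia -> claustro- + -phobia
Meaning = fear of


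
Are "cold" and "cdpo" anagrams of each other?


Word 1: "cold" → sorted: cdlo
Word 2: "cdpo" → sorted: cdop
Same letters? cdlo != cdop
Anagram = No


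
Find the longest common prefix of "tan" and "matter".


Word 1: "tan"
Word 2: "matter"
Comparing from start:
  Pos 0: 't' != 'm' (stop)
LCP = "" (length 0)


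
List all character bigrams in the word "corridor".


Word: "corridor" (length 8)
Number of bigrams = 8 - 2 + 1 = 7
  Position 0: "co"
  Position 1: "or"
  Position 2: "rr"
  Position 3: "ri"
  Position 4: "id"
  Position 5: "do"
  Position 6: "or"
Bigrams = "co", "or", "rr", "ri", "id", "do", "or"


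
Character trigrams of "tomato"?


Word: "tomato" (length 6)
Number of trigrams = 6 - 3 + 1 = 4
  Position 0: "tom"
  Position 1: "oma"
  Position 2: "mat"
  Position 3: "ato"
Trigrams = "tom", "oma", "mat", "ato"


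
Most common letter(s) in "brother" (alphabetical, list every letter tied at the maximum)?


Word: "brother"
Letter counts:
  'b': 1
  'e': 1
  'h': 1
  'o': 1
  'r': 2
  't': 1
Maximum count = 2
Most frequent = 'r' (2 times each)
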